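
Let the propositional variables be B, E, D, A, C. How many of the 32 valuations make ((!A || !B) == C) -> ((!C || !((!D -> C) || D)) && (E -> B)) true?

20

Initial set: {(((!A || !B) == C) -> ((!C || !((!D -> C) || D)) && (E -> B)))}.
(((!A || !B) == C) -> ((!C || !((!D -> C) || D)) && (E -> B))): β-rule — branch into !((!A || !B) == C)  //  ((!C || !((!D -> C) || D)) && (E -> B)).
  branch 1 (add !((!A || !B) == C)):
    !((!A || !B) == C): β-rule — branch into (!A || !B), !C  //  !(!A || !B), C.
      branch 1.1 (add (!A || !B), !C):
        (!A || !B): β-rule — branch into !A  //  !B.
          branch 1.1.1 (add !A):
            ○ open, literals {A=false, C=false}.
          branch 1.1.2 (add !B):
            ○ open, literals {B=false, C=false}.
      branch 1.2 (add !(!A || !B), C):
        !(!A || !B): α-rule — add !!A, !!B.
        ○ open, literals {A=true, B=true, C=true}.
  branch 2 (add ((!C || !((!D -> C) || D)) && (E -> B))):
    ((!C || !((!D -> C) || D)) && (E -> B)): α-rule — add (!C || !((!D -> C) || D)), (E -> B).
    (!C || !((!D -> C) || D)): β-rule — branch into !C  //  !((!D -> C) || D).
      branch 2.1 (add !C):
        (E -> B): β-rule — branch into !E  //  B.
          branch 2.1.1 (add !E):
            ○ open, literals {C=false, E=false}.
          branch 2.1.2 (add B):
            ○ open, literals {B=true, C=false}.
      branch 2.2 (add !((!D -> C) || D)):
        !((!D -> C) || D): α-rule — add !(!D -> C), !D.
        !(!D -> C): α-rule — add !D, !C.
        (E -> B): β-rule — branch into !E  //  B.
          branch 2.2.1 (add !E):
            ○ open, literals {C=false, D=false, E=false}.
          branch 2.2.2 (add B):
            ○ open, literals {B=true, C=false, D=false}.
0 branches closed, 7 open.
Each open branch fixes some atoms; the unmentioned ones are free. Counting distinct full assignments: branch {A=false, C=false} (B, E, D) contributes 8 new; branch {B=false, C=false} (E, D, A) contributes 4 new; branch {A=true, B=true, C=true} (E, D) contributes 4 new; branch {C=false, E=false} (B, D, A) contributes 2 new; branch {B=true, C=false} (E, D, A) contributes 2 new; branch {C=false, D=false, E=false} (B, A) contributes 0 new; branch {B=true, C=false, D=false} (E, A) contributes 0 new. Total: 20.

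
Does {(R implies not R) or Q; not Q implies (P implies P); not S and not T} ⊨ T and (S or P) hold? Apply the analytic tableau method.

Initial set: {((R implies not R) or Q); (not Q implies (P implies P)); (not S and not T); not (T and (S or P))}.
(not S and not T): α-rule — add not S, not T.
((R implies not R) or Q): β-rule — branch into (R implies not R)  //  Q.
  branch 1 (add (R implies not R)):
    (not Q implies (P implies P)): β-rule — branch into not not Q  //  (P implies P).
      branch 1.1 (add not not Q):
        not (T and (S or P)): β-rule — branch into not T  //  not (S or P).
          branch 1.1.1 (add not T):
            (R implies not R): β-rule — branch into not R  //  not R.
              branch 1.1.1.1 (add not R):
                ○ open, literals {Q=true, R=false, S=false, T=false}.
              branch 1.1.1.2 (add not R):
                ○ open, literals {Q=true, R=false, S=false, T=false}.
          branch 1.1.2 (add not (S or P)):
            not (S or P): α-rule — add not S, not P.
            (R implies not R): β-rule — branch into not R  //  not R.
              branch 1.1.2.1 (add not R):
                ○ open, literals {P=false, Q=true, R=false, S=false, T=false}.
              branch 1.1.2.2 (add not R):
                ○ open, literals {P=false, Q=true, R=false, S=false, T=false}.
      branch 1.2 (add (P implies P)):
        not (T and (S or P)): β-rule — branch into not T  //  not (S or P).
          branch 1.2.1 (add not T):
            (R implies not R): β-rule — branch into not R  //  not R.
              branch 1.2.1.1 (add not R):
                (P implies P): β-rule — branch into not P  //  P.
                  branch 1.2.1.1.1 (add not P):
                    ○ open, literals {P=false, R=false, S=false, T=false}.
                  branch 1.2.1.1.2 (add P):
                    ○ open, literals {P=true, R=false, S=false, T=false}.
              branch 1.2.1.2 (add not R):
                (P implies P): β-rule — branch into not P  //  P.
                  branch 1.2.1.2.1 (add not P):
                    ○ open, literals {P=false, R=false, S=false, T=false}.
                  branch 1.2.1.2.2 (add P):
                    ○ open, literals {P=true, R=false, S=false, T=false}.
          branch 1.2.2 (add not (S or P)):
            not (S or P): α-rule — add not S, not P.
            (R implies not R): β-rule — branch into not R  //  not R.
              branch 1.2.2.1 (add not R):
                (P implies P): β-rule — branch into not P  //  P.
                  branch 1.2.2.1.1 (add not P):
                    ○ open, literals {P=false, R=false, S=false, T=false}.
                  branch 1.2.2.1.2 (add P):
                    × closes — contains both P and not P.
              branch 1.2.2.2 (add not R):
                (P implies P): β-rule — branch into not P  //  P.
                  branch 1.2.2.2.1 (add not P):
                    ○ open, literals {P=false, R=false, S=false, T=false}.
                  branch 1.2.2.2.2 (add P):
                    × closes — contains both P and not P.
  branch 2 (add Q):
    (not Q implies (P implies P)): β-rule — branch into not not Q  //  (P implies P).
      branch 2.1 (add not not Q):
        not (T and (S or P)): β-rule — branch into not T  //  not (S or P).
          branch 2.1.1 (add not T):
            ○ open, literals {Q=true, S=false, T=false}.
          branch 2.1.2 (add not (S or P)):
            not (S or P): α-rule — add not S, not P.
            ○ open, literals {P=false, Q=true, S=false, T=false}.
      branch 2.2 (add (P implies P)):
        not (T and (S or P)): β-rule — branch into not T  //  not (S or P).
          branch 2.2.1 (add not T):
            (P implies P): β-rule — branch into not P  //  P.
              branch 2.2.1.1 (add not P):
                ○ open, literals {P=false, Q=true, S=false, T=false}.
              branch 2.2.1.2 (add P):
                ○ open, literals {P=true, Q=true, S=false, T=false}.
          branch 2.2.2 (add not (S or P)):
            not (S or P): α-rule — add not S, not P.
            (P implies P): β-rule — branch into not P  //  P.
              branch 2.2.2.1 (add not P):
                ○ open, literals {P=false, Q=true, S=false, T=false}.
              branch 2.2.2.2 (add P):
                × closes — contains both P and not P.
3 branches closed, 15 open.
An open branch gives a countermodel: Q=true, R=false, S=false, T=false (unmentioned atoms arbitrary); the premises hold there but the conclusion fails.

No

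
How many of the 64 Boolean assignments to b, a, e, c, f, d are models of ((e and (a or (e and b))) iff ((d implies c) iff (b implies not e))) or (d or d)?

36

Initial set: {(((e and (a or (e and b))) iff ((d implies c) iff (b implies not e))) or (d or d))}.
(((e and (a or (e and b))) iff ((d implies c) iff (b implies not e))) or (d or d)): β-rule — branch into ((e and (a or (e and b))) iff ((d implies c) iff (b implies not e)))  //  (d or d).
  branch 1 (add ((e and (a or (e and b))) iff ((d implies c) iff (b implies not e)))):
    ((e and (a or (e and b))) iff ((d implies c) iff (b implies not e))): β-rule — branch into (e and (a or (e and b))), ((d implies c) iff (b implies not e))  //  not (e and (a or (e and b))), not ((d implies c) iff (b implies not e)).
      branch 1.1 (add (e and (a or (e and b))), ((d implies c) iff (b implies not e))):
        (e and (a or (e and b))): α-rule — add e, (a or (e and b)).
        ((d implies c) iff (b implies not e)): β-rule — branch into (d implies c), (b implies not e)  //  not (d implies c), not (b implies not e).
          branch 1.1.1 (add (d implies c), (b implies not e)):
            (a or (e and b)): β-rule — branch into a  //  (e and b).
              branch 1.1.1.1 (add a):
                (d implies c): β-rule — branch into not d  //  c.
                  branch 1.1.1.1.1 (add not d):
                    (b implies not e): β-rule — branch into not b  //  not e.
                      branch 1.1.1.1.1.1 (add not b):
                        ○ open, literals {a=T, b=F, d=F, e=T}.
                      branch 1.1.1.1.1.2 (add not e):
                        × closes — contains both e and not e.
                  branch 1.1.1.1.2 (add c):
                    (b implies not e): β-rule — branch into not b  //  not e.
                      branch 1.1.1.1.2.1 (add not b):
                        ○ open, literals {a=T, b=F, c=T, e=T}.
                      branch 1.1.1.1.2.2 (add not e):
                        × closes — contains both e and not e.
              branch 1.1.1.2 (add (e and b)):
                (e and b): α-rule — add e, b.
                (d implies c): β-rule — branch into not d  //  c.
                  branch 1.1.1.2.1 (add not d):
                    (b implies not e): β-rule — branch into not b  //  not e.
                      branch 1.1.1.2.1.1 (add not b):
                        × closes — contains both b and not b.
                      branch 1.1.1.2.1.2 (add not e):
                        × closes — contains both e and not e.
                  branch 1.1.1.2.2 (add c):
                    (b implies not e): β-rule — branch into not b  //  not e.
                      branch 1.1.1.2.2.1 (add not b):
                        × closes — contains both b and not b.
                      branch 1.1.1.2.2.2 (add not e):
                        × closes — contains both e and not e.
          branch 1.1.2 (add not (d implies c), not (b implies not e)):
            not (d implies c): α-rule — add d, not c.
            not (b implies not e): α-rule — add b, not not e.
            (a or (e and b)): β-rule — branch into a  //  (e and b).
              branch 1.1.2.1 (add a):
                ○ open, literals {a=T, b=T, c=F, d=T, e=T}.
              branch 1.1.2.2 (add (e and b)):
                (e and b): α-rule — add e, b.
                ○ open, literals {b=T, c=F, d=T, e=T}.
      branch 1.2 (add not (e and (a or (e and b))), not ((d implies c) iff (b implies not e))):
        not (e and (a or (e and b))): β-rule — branch into not e  //  not (a or (e and b)).
          branch 1.2.1 (add not e):
            not ((d implies c) iff (b implies not e)): β-rule — branch into (d implies c), not (b implies not e)  //  not (d implies c), (b implies not e).
              branch 1.2.1.1 (add (d implies c), not (b implies not e)):
                not (b implies not e): α-rule — add b, not not e.
                × closes — contains both e and not e.
              branch 1.2.1.2 (add not (d implies c), (b implies not e)):
                not (d implies c): α-rule — add d, not c.
                (b implies not e): β-rule — branch into not b  //  not e.
                  branch 1.2.1.2.1 (add not b):
                    ○ open, literals {b=F, c=F, d=T, e=F}.
                  branch 1.2.1.2.2 (add not e):
                    ○ open, literals {c=F, d=T, e=F}.
          branch 1.2.2 (add not (a or (e and b))):
            not (a or (e and b)): α-rule — add not a, not (e and b).
            not ((d implies c) iff (b implies not e)): β-rule — branch into (d implies c), not (b implies not e)  //  not (d implies c), (b implies not e).
              branch 1.2.2.1 (add (d implies c), not (b implies not e)):
                not (b implies not e): α-rule — add b, not not e.
                not (e and b): β-rule — branch into not e  //  not b.
                  branch 1.2.2.1.1 (add not e):
                    × closes — contains both e and not e.
                  branch 1.2.2.1.2 (add not b):
                    × closes — contains both b and not b.
              branch 1.2.2.2 (add not (d implies c), (b implies not e)):
                not (d implies c): α-rule — add d, not c.
                not (e and b): β-rule — branch into not e  //  not b.
                  branch 1.2.2.2.1 (add not e):
                    (b implies not e): β-rule — branch into not b  //  not e.
                      branch 1.2.2.2.1.1 (add not b):
                        ○ open, literals {a=F, b=F, c=F, d=T, e=F}.
                      branch 1.2.2.2.1.2 (add not e):
                        ○ open, literals {a=F, c=F, d=T, e=F}.
                  branch 1.2.2.2.2 (add not b):
                    (b implies not e): β-rule — branch into not b  //  not e.
                      branch 1.2.2.2.2.1 (add not b):
                        ○ open, literals {a=F, b=F, c=F, d=T}.
                      branch 1.2.2.2.2.2 (add not e):
                        ○ open, literals {a=F, b=F, c=F, d=T, e=F}.
  branch 2 (add (d or d)):
    (d or d): β-rule — branch into d  //  d.
      branch 2.1 (add d):
        ○ open, literals {d=T}.
      branch 2.2 (add d):
        ○ open, literals {d=T}.
9 branches closed, 12 open.
Each open branch fixes some atoms; the unmentioned ones are free. Counting distinct full assignments: branch {a=T, b=F, d=F, e=T} (c, f) contributes 4 new; branch {a=T, b=F, c=T, e=T} (f, d) contributes 2 new; branch {a=T, b=T, c=F, d=T, e=T} (f) contributes 2 new; branch {b=T, c=F, d=T, e=T} (a, f) contributes 2 new; branch {b=F, c=F, d=T, e=F} (a, f) contributes 4 new; branch {c=F, d=T, e=F} (b, a, f) contributes 4 new; branch {a=F, b=F, c=F, d=T, e=F} (f) contributes 0 new; branch {a=F, c=F, d=T, e=F} (b, f) contributes 0 new; branch {a=F, b=F, c=F, d=T} (e, f) contributes 2 new; branch {a=F, b=F, c=F, d=T, e=F} (f) contributes 0 new; branch {d=T} (b, a, e, c, f) contributes 16 new; branch {d=T} (b, a, e, c, f) contributes 0 new. Total: 36.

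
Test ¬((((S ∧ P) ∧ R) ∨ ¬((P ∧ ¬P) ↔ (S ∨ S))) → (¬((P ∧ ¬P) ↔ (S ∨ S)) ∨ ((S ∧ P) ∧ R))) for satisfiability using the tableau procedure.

Initial set: {¬((((S ∧ P) ∧ R) ∨ ¬((P ∧ ¬P) ↔ (S ∨ S))) → (¬((P ∧ ¬P) ↔ (S ∨ S)) ∨ ((S ∧ P) ∧ R)))}.
¬((((S ∧ P) ∧ R) ∨ ¬((P ∧ ¬P) ↔ (S ∨ S))) → (¬((P ∧ ¬P) ↔ (S ∨ S)) ∨ ((S ∧ P) ∧ R))): α-rule — add (((S ∧ P) ∧ R) ∨ ¬((P ∧ ¬P) ↔ (S ∨ S))), ¬(¬((P ∧ ¬P) ↔ (S ∨ S)) ∨ ((S ∧ P) ∧ R)).
¬(¬((P ∧ ¬P) ↔ (S ∨ S)) ∨ ((S ∧ P) ∧ R)): α-rule — add ¬¬((P ∧ ¬P) ↔ (S ∨ S)), ¬((S ∧ P) ∧ R).
(((S ∧ P) ∧ R) ∨ ¬((P ∧ ¬P) ↔ (S ∨ S))): β-rule — branch into ((S ∧ P) ∧ R)  //  ¬((P ∧ ¬P) ↔ (S ∨ S)).
  branch 1 (add ((S ∧ P) ∧ R)):
    ((S ∧ P) ∧ R): α-rule — add (S ∧ P), R.
    (S ∧ P): α-rule — add S, P.
    ¬¬((P ∧ ¬P) ↔ (S ∨ S)): β-rule — branch into (P ∧ ¬P), (S ∨ S)  //  ¬(P ∧ ¬P), ¬(S ∨ S).
      branch 1.1 (add (P ∧ ¬P), (S ∨ S)):
        (P ∧ ¬P): α-rule — add P, ¬P.
        × closes — contains both P and ¬P.
      branch 1.2 (add ¬(P ∧ ¬P), ¬(S ∨ S)):
        ¬(S ∨ S): α-rule — add ¬S, ¬S.
        × closes — contains both S and ¬S.
  branch 2 (add ¬((P ∧ ¬P) ↔ (S ∨ S))):
    ¬¬((P ∧ ¬P) ↔ (S ∨ S)): β-rule — branch into (P ∧ ¬P), (S ∨ S)  //  ¬(P ∧ ¬P), ¬(S ∨ S).
      branch 2.1 (add (P ∧ ¬P), (S ∨ S)):
        (P ∧ ¬P): α-rule — add P, ¬P.
        × closes — contains both P and ¬P.
      branch 2.2 (add ¬(P ∧ ¬P), ¬(S ∨ S)):
        ¬(S ∨ S): α-rule — add ¬S, ¬S.
        ¬((S ∧ P) ∧ R): β-rule — branch into ¬(S ∧ P)  //  ¬R.
          branch 2.2.1 (add ¬(S ∧ P)):
            ¬((P ∧ ¬P) ↔ (S ∨ S)): β-rule — branch into (P ∧ ¬P), ¬(S ∨ S)  //  ¬(P ∧ ¬P), (S ∨ S).
              branch 2.2.1.1 (add (P ∧ ¬P), ¬(S ∨ S)):
                (P ∧ ¬P): α-rule — add P, ¬P.
                × closes — contains both P and ¬P.
              branch 2.2.1.2 (add ¬(P ∧ ¬P), (S ∨ S)):
                ¬(P ∧ ¬P): β-rule — branch into ¬P  //  ¬¬P.
                  branch 2.2.1.2.1 (add ¬P):
                    ¬(S ∧ P): β-rule — branch into ¬S  //  ¬P.
                      branch 2.2.1.2.1.1 (add ¬S):
                        ¬(P ∧ ¬P): β-rule — branch into ¬P  //  ¬¬P.
                          branch 2.2.1.2.1.1.1 (add ¬P):
                            (S ∨ S): β-rule — branch into S  //  S.
                              branch 2.2.1.2.1.1.1.1 (add S):
                                × closes — contains both S and ¬S.
                              branch 2.2.1.2.1.1.1.2 (add S):
                                × closes — contains both S and ¬S.
                          branch 2.2.1.2.1.1.2 (add ¬¬P):
                            × closes — contains both P and ¬P.
                      branch 2.2.1.2.1.2 (add ¬P):
                        ¬(P ∧ ¬P): β-rule — branch into ¬P  //  ¬¬P.
                          branch 2.2.1.2.1.2.1 (add ¬P):
                            (S ∨ S): β-rule — branch into S  //  S.
                              branch 2.2.1.2.1.2.1.1 (add S):
                                × closes — contains both S and ¬S.
                              branch 2.2.1.2.1.2.1.2 (add S):
                                × closes — contains both S and ¬S.
                          branch 2.2.1.2.1.2.2 (add ¬¬P):
                            × closes — contains both P and ¬P.
                  branch 2.2.1.2.2 (add ¬¬P):
                    ¬(S ∧ P): β-rule — branch into ¬S  //  ¬P.
                      branch 2.2.1.2.2.1 (add ¬S):
                        ¬(P ∧ ¬P): β-rule — branch into ¬P  //  ¬¬P.
                          branch 2.2.1.2.2.1.1 (add ¬P):
                            × closes — contains both P and ¬P.
                          branch 2.2.1.2.2.1.2 (add ¬¬P):
                            (S ∨ S): β-rule — branch into S  //  S.
                              branch 2.2.1.2.2.1.2.1 (add S):
                                × closes — contains both S and ¬S.
                              branch 2.2.1.2.2.1.2.2 (add S):
                                × closes — contains both S and ¬S.
                      branch 2.2.1.2.2.2 (add ¬P):
                        × closes — contains both P and ¬P.
          branch 2.2.2 (add ¬R):
            ¬((P ∧ ¬P) ↔ (S ∨ S)): β-rule — branch into (P ∧ ¬P), ¬(S ∨ S)  //  ¬(P ∧ ¬P), (S ∨ S).
              branch 2.2.2.1 (add (P ∧ ¬P), ¬(S ∨ S)):
                (P ∧ ¬P): α-rule — add P, ¬P.
                × closes — contains both P and ¬P.
              branch 2.2.2.2 (add ¬(P ∧ ¬P), (S ∨ S)):
                ¬(P ∧ ¬P): β-rule — branch into ¬P  //  ¬¬P.
                  branch 2.2.2.2.1 (add ¬P):
                    ¬(P ∧ ¬P): β-rule — branch into ¬P  //  ¬¬P.
                      branch 2.2.2.2.1.1 (add ¬P):
                        (S ∨ S): β-rule — branch into S  //  S.
                          branch 2.2.2.2.1.1.1 (add S):
                            × closes — contains both S and ¬S.
                          branch 2.2.2.2.1.1.2 (add S):
                            × closes — contains both S and ¬S.
                      branch 2.2.2.2.1.2 (add ¬¬P):
                        × closes — contains both P and ¬P.
                  branch 2.2.2.2.2 (add ¬¬P):
                    ¬(P ∧ ¬P): β-rule — branch into ¬P  //  ¬¬P.
                      branch 2.2.2.2.2.1 (add ¬P):
                        × closes — contains both P and ¬P.
                      branch 2.2.2.2.2.2 (add ¬¬P):
                        (S ∨ S): β-rule — branch into S  //  S.
                          branch 2.2.2.2.2.2.1 (add S):
                            × closes — contains both S and ¬S.
                          branch 2.2.2.2.2.2.2 (add S):
                            × closes — contains both S and ¬S.
All 21 branches close.
Every branch closed; the formula is unsatisfiable.

Unsatisfiable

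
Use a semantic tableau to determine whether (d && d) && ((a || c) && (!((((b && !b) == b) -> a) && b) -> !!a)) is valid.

Not valid

Assume the negation and expand:
Initial set: {!((d && d) && ((a || c) && (!((((b && !b) == b) -> a) && b) -> !!a)))}.
!((d && d) && ((a || c) && (!((((b && !b) == b) -> a) && b) -> !!a))): β-rule — branch into !(d && d)  //  !((a || c) && (!((((b && !b) == b) -> a) && b) -> !!a)).
  branch 1 (add !(d && d)):
    !(d && d): β-rule — branch into !d  //  !d.
      branch 1.1 (add !d):
        ○ open, literals {d=F}.
      branch 1.2 (add !d):
        ○ open, literals {d=F}.
  branch 2 (add !((a || c) && (!((((b && !b) == b) -> a) && b) -> !!a))):
    !((a || c) && (!((((b && !b) == b) -> a) && b) -> !!a)): β-rule — branch into !(a || c)  //  !(!((((b && !b) == b) -> a) && b) -> !!a).
      branch 2.1 (add !(a || c)):
        !(a || c): α-rule — add !a, !c.
        ○ open, literals {a=F, c=F}.
      branch 2.2 (add !(!((((b && !b) == b) -> a) && b) -> !!a)):
        !(!((((b && !b) == b) -> a) && b) -> !!a): α-rule — add !((((b && !b) == b) -> a) && b), !!!a.
        !!!a: drop double negation, giving !a.
        !((((b && !b) == b) -> a) && b): β-rule — branch into !(((b && !b) == b) -> a)  //  !b.
          branch 2.2.1 (add !(((b && !b) == b) -> a)):
            !(((b && !b) == b) -> a): α-rule — add ((b && !b) == b), !a.
            ((b && !b) == b): β-rule — branch into (b && !b), b  //  !(b && !b), !b.
              branch 2.2.1.1 (add (b && !b), b):
                (b && !b): α-rule — add b, !b.
                × closes — contains both b and !b.
              branch 2.2.1.2 (add !(b && !b), !b):
                !(b && !b): β-rule — branch into !b  //  !!b.
                  branch 2.2.1.2.1 (add !b):
                    ○ open, literals {a=F, b=F}.
                  branch 2.2.1.2.2 (add !!b):
                    × closes — contains both b and !b.
          branch 2.2.2 (add !b):
            ○ open, literals {a=F, b=F}.
2 branches closed, 5 open.
An open branch gives a countermodel: d=F (unmentioned atoms arbitrary); under it the original formula is false.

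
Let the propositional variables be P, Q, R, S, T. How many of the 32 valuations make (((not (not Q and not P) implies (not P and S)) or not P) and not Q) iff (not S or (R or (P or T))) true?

8

Initial set: {((((not (not Q and not P) implies (not P and S)) or not P) and not Q) iff (not S or (R or (P or T))))}.
((((not (not Q and not P) implies (not P and S)) or not P) and not Q) iff (not S or (R or (P or T)))): β-rule — branch into (((not (not Q and not P) implies (not P and S)) or not P) and not Q), (not S or (R or (P or T)))  //  not (((not (not Q and not P) implies (not P and S)) or not P) and not Q), not (not S or (R or (P or T))).
  branch 1 (add (((not (not Q and not P) implies (not P and S)) or not P) and not Q), (not S or (R or (P or T)))):
    (((not (not Q and not P) implies (not P and S)) or not P) and not Q): α-rule — add ((not (not Q and not P) implies (not P and S)) or not P), not Q.
    (not S or (R or (P or T))): β-rule — branch into not S  //  (R or (P or T)).
      branch 1.1 (add not S):
        ((not (not Q and not P) implies (not P and S)) or not P): β-rule — branch into (not (not Q and not P) implies (not P and S))  //  not P.
          branch 1.1.1 (add (not (not Q and not P) implies (not P and S))):
            (not (not Q and not P) implies (not P and S)): β-rule — branch into not not (not Q and not P)  //  (not P and S).
              branch 1.1.1.1 (add not not (not Q and not P)):
                not not (not Q and not P): α-rule — add not Q, not P.
                ○ open, literals {P=F, Q=F, S=F}.
              branch 1.1.1.2 (add (not P and S)):
                (not P and S): α-rule — add not P, S.
                × closes — contains both S and not S.
          branch 1.1.2 (add not P):
            ○ open, literals {P=F, Q=F, S=F}.
      branch 1.2 (add (R or (P or T))):
        ((not (not Q and not P) implies (not P and S)) or not P): β-rule — branch into (not (not Q and not P) implies (not P and S))  //  not P.
          branch 1.2.1 (add (not (not Q and not P) implies (not P and S))):
            (R or (P or T)): β-rule — branch into R  //  (P or T).
              branch 1.2.1.1 (add R):
                (not (not Q and not P) implies (not P and S)): β-rule — branch into not not (not Q and not P)  //  (not P and S).
                  branch 1.2.1.1.1 (add not not (not Q and not P)):
                    not not (not Q and not P): α-rule — add not Q, not P.
                    ○ open, literals {P=F, Q=F, R=T}.
                  branch 1.2.1.1.2 (add (not P and S)):
                    (not P and S): α-rule — add not P, S.
                    ○ open, literals {P=F, Q=F, R=T, S=T}.
              branch 1.2.1.2 (add (P or T)):
                (not (not Q and not P) implies (not P and S)): β-rule — branch into not not (not Q and not P)  //  (not P and S).
                  branch 1.2.1.2.1 (add not not (not Q and not P)):
                    not not (not Q and not P): α-rule — add not Q, not P.
                    (P or T): β-rule — branch into P  //  T.
                      branch 1.2.1.2.1.1 (add P):
                        × closes — contains both P and not P.
                      branch 1.2.1.2.1.2 (add T):
                        ○ open, literals {P=F, Q=F, T=T}.
                  branch 1.2.1.2.2 (add (not P and S)):
                    (not P and S): α-rule — add not P, S.
                    (P or T): β-rule — branch into P  //  T.
                      branch 1.2.1.2.2.1 (add P):
                        × closes — contains both P and not P.
                      branch 1.2.1.2.2.2 (add T):
                        ○ open, literals {P=F, Q=F, S=T, T=T}.
          branch 1.2.2 (add not P):
            (R or (P or T)): β-rule — branch into R  //  (P or T).
              branch 1.2.2.1 (add R):
                ○ open, literals {P=F, Q=F, R=T}.
              branch 1.2.2.2 (add (P or T)):
                (P or T): β-rule — branch into P  //  T.
                  branch 1.2.2.2.1 (add P):
                    × closes — contains both P and not P.
                  branch 1.2.2.2.2 (add T):
                    ○ open, literals {P=F, Q=F, T=T}.
  branch 2 (add not (((not (not Q and not P) implies (not P and S)) or not P) and not Q), not (not S or (R or (P or T)))):
    not (not S or (R or (P or T))): α-rule — add not not S, not (R or (P or T)).
    not (R or (P or T)): α-rule — add not R, not (P or T).
    not (P or T): α-rule — add not P, not T.
    not (((not (not Q and not P) implies (not P and S)) or not P) and not Q): β-rule — branch into not ((not (not Q and not P) implies (not P and S)) or not P)  //  not not Q.
      branch 2.1 (add not ((not (not Q and not P) implies (not P and S)) or not P)):
        not ((not (not Q and not P) implies (not P and S)) or not P): α-rule — add not (not (not Q and not P) implies (not P and S)), not not P.
        × closes — contains both P and not P.
      branch 2.2 (add not not Q):
        ○ open, literals {P=F, Q=T, R=F, S=T, T=F}.
5 branches closed, 9 open.
Each open branch fixes some atoms; the unmentioned ones are free. Counting distinct full assignments: branch {P=F, Q=F, S=F} (R, T) contributes 4 new; branch {P=F, Q=F, S=F} (R, T) contributes 0 new; branch {P=F, Q=F, R=T} (S, T) contributes 2 new; branch {P=F, Q=F, R=T, S=T} (T) contributes 0 new; branch {P=F, Q=F, T=T} (R, S) contributes 1 new; branch {P=F, Q=F, S=T, T=T} (R) contributes 0 new; branch {P=F, Q=F, R=T} (S, T) contributes 0 new; branch {P=F, Q=F, T=T} (R, S) contributes 0 new; branch {P=F, Q=T, R=F, S=T, T=F} (none free) contributes 1 new. Total: 8.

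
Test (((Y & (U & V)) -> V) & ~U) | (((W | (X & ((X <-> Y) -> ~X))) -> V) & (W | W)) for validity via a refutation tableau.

Assume the negation and expand:
Initial set: {~((((Y & (U & V)) -> V) & ~U) | (((W | (X & ((X <-> Y) -> ~X))) -> V) & (W | W)))}.
~((((Y & (U & V)) -> V) & ~U) | (((W | (X & ((X <-> Y) -> ~X))) -> V) & (W | W))): α-rule — add ~(((Y & (U & V)) -> V) & ~U), ~(((W | (X & ((X <-> Y) -> ~X))) -> V) & (W | W)).
~(((Y & (U & V)) -> V) & ~U): β-rule — branch into ~((Y & (U & V)) -> V)  //  ~~U.
  branch 1 (add ~((Y & (U & V)) -> V)):
    ~((Y & (U & V)) -> V): α-rule — add (Y & (U & V)), ~V.
    (Y & (U & V)): α-rule — add Y, (U & V).
    (U & V): α-rule — add U, V.
    × closes — contains both V and ~V.
  branch 2 (add ~~U):
    ~(((W | (X & ((X <-> Y) -> ~X))) -> V) & (W | W)): β-rule — branch into ~((W | (X & ((X <-> Y) -> ~X))) -> V)  //  ~(W | W).
      branch 2.1 (add ~((W | (X & ((X <-> Y) -> ~X))) -> V)):
        ~((W | (X & ((X <-> Y) -> ~X))) -> V): α-rule — add (W | (X & ((X <-> Y) -> ~X))), ~V.
        (W | (X & ((X <-> Y) -> ~X))): β-rule — branch into W  //  (X & ((X <-> Y) -> ~X)).
          branch 2.1.1 (add W):
            ○ open, literals {U=true, V=false, W=true}.
          branch 2.1.2 (add (X & ((X <-> Y) -> ~X))):
            (X & ((X <-> Y) -> ~X)): α-rule — add X, ((X <-> Y) -> ~X).
            ((X <-> Y) -> ~X): β-rule — branch into ~(X <-> Y)  //  ~X.
              branch 2.1.2.1 (add ~(X <-> Y)):
                ~(X <-> Y): β-rule — branch into X, ~Y  //  ~X, Y.
                  branch 2.1.2.1.1 (add X, ~Y):
                    ○ open, literals {U=true, V=false, X=true, Y=false}.
                  branch 2.1.2.1.2 (add ~X, Y):
                    × closes — contains both X and ~X.
              branch 2.1.2.2 (add ~X):
                × closes — contains both X and ~X.
      branch 2.2 (add ~(W | W)):
        ~(W | W): α-rule — add ~W, ~W.
        ○ open, literals {U=true, W=false}.
3 branches closed, 3 open.
An open branch gives a countermodel: U=true, V=false, W=true (unmentioned atoms arbitrary); under it the original formula is false.

Not valid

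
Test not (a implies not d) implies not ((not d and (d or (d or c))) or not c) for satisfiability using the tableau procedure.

Initial set: {(not (a implies not d) implies not ((not d and (d or (d or c))) or not c))}.
(not (a implies not d) implies not ((not d and (d or (d or c))) or not c)): β-rule — branch into not not (a implies not d)  //  not ((not d and (d or (d or c))) or not c).
  branch 1 (add not not (a implies not d)):
    not not (a implies not d): β-rule — branch into not a  //  not d.
      branch 1.1 (add not a):
        ○ open, literals {a=0}.
      branch 1.2 (add not d):
        ○ open, literals {d=0}.
  branch 2 (add not ((not d and (d or (d or c))) or not c)):
    not ((not d and (d or (d or c))) or not c): α-rule — add not (not d and (d or (d or c))), not not c.
    not (not d and (d or (d or c))): β-rule — branch into not not d  //  not (d or (d or c)).
      branch 2.1 (add not not d):
        ○ open, literals {c=1, d=1}.
      branch 2.2 (add not (d or (d or c))):
        not (d or (d or c)): α-rule — add not d, not (d or c).
        not (d or c): α-rule — add not d, not c.
        × closes — contains both c and not c.
1 branch closed, 3 open.
An open branch gives a satisfying assignment: a=0.

Satisfiable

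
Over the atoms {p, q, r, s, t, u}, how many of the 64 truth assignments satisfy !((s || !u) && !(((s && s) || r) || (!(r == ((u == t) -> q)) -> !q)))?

60

Initial set: {T !((s || !u) && !(((s && s) || r) || (!(r == ((u == t) -> q)) -> !q)))}.
T !((s || !u) && !(((s && s) || r) || (!(r == ((u == t) -> q)) -> !q))): β-rule — branch into F (s || !u)  //  F !(((s && s) || r) || (!(r == ((u == t) -> q)) -> !q)).
  branch 1 (add F (s || !u)):
    F (s || !u): α-rule — add F s, F !u.
    ○ open, literals {s=false, u=true}.
  branch 2 (add F !(((s && s) || r) || (!(r == ((u == t) -> q)) -> !q))):
    F !(((s && s) || r) || (!(r == ((u == t) -> q)) -> !q)): β-rule — branch into T ((s && s) || r)  //  T (!(r == ((u == t) -> q)) -> !q).
      branch 2.1 (add T ((s && s) || r)):
        T ((s && s) || r): β-rule — branch into T (s && s)  //  T r.
          branch 2.1.1 (add T (s && s)):
            T (s && s): α-rule — add T s, T s.
            ○ open, literals {s=true}.
          branch 2.1.2 (add T r):
            ○ open, literals {r=true}.
      branch 2.2 (add T (!(r == ((u == t) -> q)) -> !q)):
        T (!(r == ((u == t) -> q)) -> !q): β-rule — branch into F !(r == ((u == t) -> q))  //  T !q.
          branch 2.2.1 (add F !(r == ((u == t) -> q))):
            F !(r == ((u == t) -> q)): β-rule — branch into T r, T ((u == t) -> q)  //  F r, F ((u == t) -> q).
              branch 2.2.1.1 (add T r, T ((u == t) -> q)):
                T ((u == t) -> q): β-rule — branch into F (u == t)  //  T q.
                  branch 2.2.1.1.1 (add F (u == t)):
                    F (u == t): β-rule — branch into T u, F t  //  F u, T t.
                      branch 2.2.1.1.1.1 (add T u, F t):
                        ○ open, literals {r=true, t=false, u=true}.
                      branch 2.2.1.1.1.2 (add F u, T t):
                        ○ open, literals {r=true, t=true, u=false}.
                  branch 2.2.1.1.2 (add T q):
                    ○ open, literals {q=true, r=true}.
              branch 2.2.1.2 (add F r, F ((u == t) -> q)):
                F ((u == t) -> q): α-rule — add T (u == t), F q.
                T (u == t): β-rule — branch into T u, T t  //  F u, F t.
                  branch 2.2.1.2.1 (add T u, T t):
                    ○ open, literals {q=false, r=false, t=true, u=true}.
                  branch 2.2.1.2.2 (add F u, F t):
                    ○ open, literals {q=false, r=false, t=false, u=false}.
          branch 2.2.2 (add T !q):
            ○ open, literals {q=false}.
0 branches closed, 9 open.
Each open branch fixes some atoms; the unmentioned ones are free. Counting distinct full assignments: branch {s=false, u=true} (p, q, r, t) contributes 16 new; branch {s=true} (p, q, r, t, u) contributes 32 new; branch {r=true} (p, q, s, t, u) contributes 8 new; branch {r=true, t=false, u=true} (p, q, s) contributes 0 new; branch {r=true, t=true, u=false} (p, q, s) contributes 0 new; branch {q=true, r=true} (p, s, t, u) contributes 0 new; branch {q=false, r=false, t=true, u=true} (p, s) contributes 0 new; branch {q=false, r=false, t=false, u=false} (p, s) contributes 2 new; branch {q=false} (p, r, s, t, u) contributes 2 new. Total: 60.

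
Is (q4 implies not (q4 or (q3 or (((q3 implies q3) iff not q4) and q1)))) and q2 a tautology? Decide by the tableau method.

Not valid

Assume the negation and expand:
Initial set: {not ((q4 implies not (q4 or (q3 or (((q3 implies q3) iff not q4) and q1)))) and q2)}.
not ((q4 implies not (q4 or (q3 or (((q3 implies q3) iff not q4) and q1)))) and q2): β-rule — branch into not (q4 implies not (q4 or (q3 or (((q3 implies q3) iff not q4) and q1))))  //  not q2.
  branch 1 (add not (q4 implies not (q4 or (q3 or (((q3 implies q3) iff not q4) and q1))))):
    not (q4 implies not (q4 or (q3 or (((q3 implies q3) iff not q4) and q1)))): α-rule — add q4, not not (q4 or (q3 or (((q3 implies q3) iff not q4) and q1))).
    not not (q4 or (q3 or (((q3 implies q3) iff not q4) and q1))): β-rule — branch into q4  //  (q3 or (((q3 implies q3) iff not q4) and q1)).
      branch 1.1 (add q4):
        ○ open, literals {q4=1}.
      branch 1.2 (add (q3 or (((q3 implies q3) iff not q4) and q1))):
        (q3 or (((q3 implies q3) iff not q4) and q1)): β-rule — branch into q3  //  (((q3 implies q3) iff not q4) and q1).
          branch 1.2.1 (add q3):
            ○ open, literals {q3=1, q4=1}.
          branch 1.2.2 (add (((q3 implies q3) iff not q4) and q1)):
            (((q3 implies q3) iff not q4) and q1): α-rule — add ((q3 implies q3) iff not q4), q1.
            ((q3 implies q3) iff not q4): β-rule — branch into (q3 implies q3), not q4  //  not (q3 implies q3), not not q4.
              branch 1.2.2.1 (add (q3 implies q3), not q4):
                × closes — contains both q4 and not q4.
              branch 1.2.2.2 (add not (q3 implies q3), not not q4):
                not (q3 implies q3): α-rule — add q3, not q3.
                × closes — contains both q3 and not q3.
  branch 2 (add not q2):
    ○ open, literals {q2=0}.
2 branches closed, 3 open.
An open branch gives a countermodel: q4=1 (unmentioned atoms arbitrary); under it the original formula is false.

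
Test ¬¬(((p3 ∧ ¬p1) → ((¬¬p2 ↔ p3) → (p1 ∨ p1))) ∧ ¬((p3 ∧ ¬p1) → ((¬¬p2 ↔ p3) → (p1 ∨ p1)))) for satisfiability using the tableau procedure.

Initial set: {¬¬(((p3 ∧ ¬p1) → ((¬¬p2 ↔ p3) → (p1 ∨ p1))) ∧ ¬((p3 ∧ ¬p1) → ((¬¬p2 ↔ p3) → (p1 ∨ p1))))}.
¬¬(((p3 ∧ ¬p1) → ((¬¬p2 ↔ p3) → (p1 ∨ p1))) ∧ ¬((p3 ∧ ¬p1) → ((¬¬p2 ↔ p3) → (p1 ∨ p1)))): drop double negation, giving (((p3 ∧ ¬p1) → ((¬¬p2 ↔ p3) → (p1 ∨ p1))) ∧ ¬((p3 ∧ ¬p1) → ((¬¬p2 ↔ p3) → (p1 ∨ p1)))).
(((p3 ∧ ¬p1) → ((¬¬p2 ↔ p3) → (p1 ∨ p1))) ∧ ¬((p3 ∧ ¬p1) → ((¬¬p2 ↔ p3) → (p1 ∨ p1)))): α-rule — add ((p3 ∧ ¬p1) → ((¬¬p2 ↔ p3) → (p1 ∨ p1))), ¬((p3 ∧ ¬p1) → ((¬¬p2 ↔ p3) → (p1 ∨ p1))).
¬((p3 ∧ ¬p1) → ((¬¬p2 ↔ p3) → (p1 ∨ p1))): α-rule — add (p3 ∧ ¬p1), ¬((¬¬p2 ↔ p3) → (p1 ∨ p1)).
(p3 ∧ ¬p1): α-rule — add p3, ¬p1.
¬((¬¬p2 ↔ p3) → (p1 ∨ p1)): α-rule — add (¬¬p2 ↔ p3), ¬(p1 ∨ p1).
¬(p1 ∨ p1): α-rule — add ¬p1, ¬p1.
((p3 ∧ ¬p1) → ((¬¬p2 ↔ p3) → (p1 ∨ p1))): β-rule — branch into ¬(p3 ∧ ¬p1)  //  ((¬¬p2 ↔ p3) → (p1 ∨ p1)).
  branch 1 (add ¬(p3 ∧ ¬p1)):
    (¬¬p2 ↔ p3): β-rule — branch into ¬¬p2, p3  //  ¬¬¬p2, ¬p3.
      branch 1.1 (add ¬¬p2, p3):
        ¬¬p2: drop double negation, giving p2.
        ¬(p3 ∧ ¬p1): β-rule — branch into ¬p3  //  ¬¬p1.
          branch 1.1.1 (add ¬p3):
            × closes — contains both p3 and ¬p3.
          branch 1.1.2 (add ¬¬p1):
            × closes — contains both p1 and ¬p1.
      branch 1.2 (add ¬¬¬p2, ¬p3):
        × closes — contains both p3 and ¬p3.
  branch 2 (add ((¬¬p2 ↔ p3) → (p1 ∨ p1))):
    (¬¬p2 ↔ p3): β-rule — branch into ¬¬p2, p3  //  ¬¬¬p2, ¬p3.
      branch 2.1 (add ¬¬p2, p3):
        ¬¬p2: drop double negation, giving p2.
        ((¬¬p2 ↔ p3) → (p1 ∨ p1)): β-rule — branch into ¬(¬¬p2 ↔ p3)  //  (p1 ∨ p1).
          branch 2.1.1 (add ¬(¬¬p2 ↔ p3)):
            ¬(¬¬p2 ↔ p3): β-rule — branch into ¬¬p2, ¬p3  //  ¬¬¬p2, p3.
              branch 2.1.1.1 (add ¬¬p2, ¬p3):
                × closes — contains both p3 and ¬p3.
              branch 2.1.1.2 (add ¬¬¬p2, p3):
                ¬¬¬p2: drop double negation, giving ¬p2.
                × closes — contains both p2 and ¬p2.
          branch 2.1.2 (add (p1 ∨ p1)):
            (p1 ∨ p1): β-rule — branch into p1  //  p1.
              branch 2.1.2.1 (add p1):
                × closes — contains both p1 and ¬p1.
              branch 2.1.2.2 (add p1):
                × closes — contains both p1 and ¬p1.
      branch 2.2 (add ¬¬¬p2, ¬p3):
        × closes — contains both p3 and ¬p3.
All 8 branches close.
Every branch closed; the formula is unsatisfiable.

Unsatisfiable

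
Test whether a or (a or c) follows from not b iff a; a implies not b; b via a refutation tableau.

No

Initial set: {(not b iff a); (a implies not b); b; not (a or (a or c))}.
not (a or (a or c)): α-rule — add not a, not (a or c).
not (a or c): α-rule — add not a, not c.
(not b iff a): β-rule — branch into not b, a  //  not not b, not a.
  branch 1 (add not b, a):
    × closes — contains both b and not b.
  branch 2 (add not not b, not a):
    (a implies not b): β-rule — branch into not a  //  not b.
      branch 2.1 (add not a):
        ○ open, literals {a=0, b=1, c=0}.
      branch 2.2 (add not b):
        × closes — contains both b and not b.
2 branches closed, 1 open.
An open branch gives a countermodel: a=0, b=1, c=0 (unmentioned atoms arbitrary); the premises hold there but the conclusion fails.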